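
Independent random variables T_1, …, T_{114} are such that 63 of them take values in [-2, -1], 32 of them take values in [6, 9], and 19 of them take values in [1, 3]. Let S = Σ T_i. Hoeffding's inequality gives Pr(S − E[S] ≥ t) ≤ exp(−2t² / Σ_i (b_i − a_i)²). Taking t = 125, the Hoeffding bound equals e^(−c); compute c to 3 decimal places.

73.185

Σ(b_i − a_i)² = 63·1² + 32·3² + 19·2² = 427.
c = 2t² / 427 = 2·125² / 427 = 73.1850.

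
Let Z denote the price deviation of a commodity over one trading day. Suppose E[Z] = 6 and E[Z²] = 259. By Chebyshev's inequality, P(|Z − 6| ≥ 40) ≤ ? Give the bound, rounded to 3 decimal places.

0.139

Var(Z) = E[Z²] − (E[Z])² = 259 − 36 = 223.
Chebyshev's inequality: P(|Z − μ| ≥ t) ≤ Var(Z)/t² = 223/1600 = 0.1394.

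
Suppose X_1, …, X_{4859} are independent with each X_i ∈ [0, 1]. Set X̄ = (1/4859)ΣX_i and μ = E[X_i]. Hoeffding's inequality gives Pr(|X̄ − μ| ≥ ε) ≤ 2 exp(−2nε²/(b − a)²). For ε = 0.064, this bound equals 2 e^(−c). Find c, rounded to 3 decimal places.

c = 2nε²/(b − a)² = 2·4859·0.064² / 1² = 39.8049.

39.805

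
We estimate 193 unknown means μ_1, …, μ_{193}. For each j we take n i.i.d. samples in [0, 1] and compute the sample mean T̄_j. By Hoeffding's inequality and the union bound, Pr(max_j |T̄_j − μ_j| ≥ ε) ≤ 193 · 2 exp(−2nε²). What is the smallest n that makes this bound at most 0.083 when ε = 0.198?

108

Need 2·193·exp(−2nε²) ≤ 0.083, i.e. exp(−2nε²) ≤ 0.083/386.
So 2nε² ≥ ln(386/0.083) = 8.444752.
Hence n ≥ 8.444752/(2·0.198²) = 107.703.
The smallest integer n is 108.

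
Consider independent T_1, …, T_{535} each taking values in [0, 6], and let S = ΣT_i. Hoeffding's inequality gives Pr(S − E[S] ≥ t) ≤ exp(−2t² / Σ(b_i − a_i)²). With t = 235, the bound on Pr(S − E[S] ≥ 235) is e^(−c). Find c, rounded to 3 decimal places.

5.735

Σ(b_i − a_i)² = 535·(6)² = 19260.
c = 2t²/19260 = 2·235²/19260 = 5.7347.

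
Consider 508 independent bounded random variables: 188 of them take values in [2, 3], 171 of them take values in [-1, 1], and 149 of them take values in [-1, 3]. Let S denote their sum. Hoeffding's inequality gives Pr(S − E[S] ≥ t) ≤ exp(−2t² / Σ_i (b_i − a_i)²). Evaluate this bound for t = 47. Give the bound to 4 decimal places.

Σ(b_i − a_i)² = 188·1² + 171·2² + 149·4² = 3256.
Exponent = 2·47² / 3256 = 1.35688.
Bound = exp(−1.35688) = 0.25746.

0.2575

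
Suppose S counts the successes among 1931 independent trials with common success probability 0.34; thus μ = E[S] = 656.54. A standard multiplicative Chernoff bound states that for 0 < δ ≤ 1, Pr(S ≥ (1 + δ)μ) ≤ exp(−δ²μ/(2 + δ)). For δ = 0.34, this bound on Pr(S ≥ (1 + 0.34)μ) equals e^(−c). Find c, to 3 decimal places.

c = δ²μ/(2 + δ) = 0.34²·656.54/(2 + 0.34) = 32.4342.

32.434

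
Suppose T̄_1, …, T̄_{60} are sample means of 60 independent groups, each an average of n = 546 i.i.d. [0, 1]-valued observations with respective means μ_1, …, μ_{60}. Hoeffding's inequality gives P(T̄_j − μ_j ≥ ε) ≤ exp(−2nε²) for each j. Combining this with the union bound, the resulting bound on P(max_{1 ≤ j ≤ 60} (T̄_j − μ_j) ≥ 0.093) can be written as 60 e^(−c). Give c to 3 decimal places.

9.445

Union bound over the 60 events: P(max_{1 ≤ j ≤ 60} (T̄_j − μ_j) ≥ 0.093) ≤ 60·exp(−2nε²) = 60 exp(−2·546·0.093²).
So c = 2·546·0.093² = 9.4447.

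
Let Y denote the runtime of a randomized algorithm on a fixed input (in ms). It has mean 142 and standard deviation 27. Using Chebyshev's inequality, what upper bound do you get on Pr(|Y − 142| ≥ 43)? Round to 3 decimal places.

0.394

Chebyshev: Pr(|Y − μ| ≥ t) ≤ Var(Y)/t².
Var(Y) = σ² = 27² = 729.
Bound = 729 / 1849 = 0.3943.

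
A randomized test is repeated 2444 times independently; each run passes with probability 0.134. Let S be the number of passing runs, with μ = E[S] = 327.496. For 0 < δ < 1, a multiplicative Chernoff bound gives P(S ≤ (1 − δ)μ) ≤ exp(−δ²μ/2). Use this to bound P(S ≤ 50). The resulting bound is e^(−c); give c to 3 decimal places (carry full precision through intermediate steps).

Write 50 = (1 − δ)μ, so δ = 1 − 50/327.496 = 0.8473264…
Then the exponent is δ²μ/2 = (μ − 50)²/(2μ) = 117.564841.

117.565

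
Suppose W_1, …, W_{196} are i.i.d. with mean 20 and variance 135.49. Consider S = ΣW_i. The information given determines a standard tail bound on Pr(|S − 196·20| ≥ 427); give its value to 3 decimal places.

With mean and variance of each term known, Chebyshev's inequality bounds the deviation of the sum (or sample mean).
Var(S) = n·Var(W_i) = 196·135.49 = 26556.04.
Chebyshev: Pr(|S − 196·20| ≥ 427) ≤ Var(S)/427² = 26556.04/182329 = 0.1456.

0.146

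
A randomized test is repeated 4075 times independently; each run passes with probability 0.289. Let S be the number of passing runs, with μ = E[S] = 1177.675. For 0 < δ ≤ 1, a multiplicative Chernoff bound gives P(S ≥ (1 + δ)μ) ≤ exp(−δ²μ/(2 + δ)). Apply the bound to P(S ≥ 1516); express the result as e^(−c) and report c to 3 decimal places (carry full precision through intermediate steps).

42.494

Write 1516 = (1 + δ)μ, so δ = 1516/1177.675 − 1 = 0.2872821…
Then the exponent is δ²μ/(2 + δ) = (1516 − μ)² / (μ·(2 + δ)) = 42.493547.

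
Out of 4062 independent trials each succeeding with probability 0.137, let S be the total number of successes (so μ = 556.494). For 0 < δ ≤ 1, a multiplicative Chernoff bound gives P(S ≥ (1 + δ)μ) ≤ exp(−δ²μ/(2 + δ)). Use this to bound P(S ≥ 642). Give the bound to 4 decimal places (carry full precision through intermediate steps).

0.0022

Write 642 = (1 + δ)μ, so δ = 642/556.494 − 1 = 0.1536513…
Then the exponent is δ²μ/(2 + δ) = (642 − μ)² / (μ·(2 + δ)) = 6.100386.
Bound = exp(−6.100386) = 0.00224.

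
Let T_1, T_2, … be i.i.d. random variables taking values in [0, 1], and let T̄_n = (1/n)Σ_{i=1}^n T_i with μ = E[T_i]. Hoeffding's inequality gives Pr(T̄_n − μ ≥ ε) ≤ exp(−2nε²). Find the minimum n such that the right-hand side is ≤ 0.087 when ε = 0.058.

Require exp(−2nε²) ≤ 0.087, i.e. 2nε² ≥ ln(1/0.087) = 2.441847.
So n ≥ 2.441847 / (2·0.058²) = 362.938.
The smallest integer n is 363.

363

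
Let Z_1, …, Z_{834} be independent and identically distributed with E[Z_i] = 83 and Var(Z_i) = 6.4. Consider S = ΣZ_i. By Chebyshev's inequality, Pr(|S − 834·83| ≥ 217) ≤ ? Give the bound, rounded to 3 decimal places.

Var(S) = n·Var(Z_i) = 834·6.4 = 5337.6.
Chebyshev: Pr(|S − 834·83| ≥ 217) ≤ Var(S)/217² = 5337.6/47089 = 0.1134.

0.113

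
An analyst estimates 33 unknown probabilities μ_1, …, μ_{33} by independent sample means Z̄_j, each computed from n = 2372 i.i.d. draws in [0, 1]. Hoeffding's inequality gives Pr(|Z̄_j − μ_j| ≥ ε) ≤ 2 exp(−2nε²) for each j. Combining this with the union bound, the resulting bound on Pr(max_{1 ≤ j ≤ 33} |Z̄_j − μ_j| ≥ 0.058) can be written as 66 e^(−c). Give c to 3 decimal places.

Union bound over the 33 events: Pr(max_{1 ≤ j ≤ 33} |Z̄_j − μ_j| ≥ 0.058) ≤ 33·2·exp(−2nε²) = 66 exp(−2·2372·0.058²).
So c = 2·2372·0.058² = 15.9588.

15.959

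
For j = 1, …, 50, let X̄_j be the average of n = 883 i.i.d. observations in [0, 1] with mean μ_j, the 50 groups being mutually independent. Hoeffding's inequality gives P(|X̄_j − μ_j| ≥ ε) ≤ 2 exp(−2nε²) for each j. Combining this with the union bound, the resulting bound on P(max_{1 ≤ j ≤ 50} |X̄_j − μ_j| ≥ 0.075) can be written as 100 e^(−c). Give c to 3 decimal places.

Union bound over the 50 events: P(max_{1 ≤ j ≤ 50} |X̄_j − μ_j| ≥ 0.075) ≤ 50·2·exp(−2nε²) = 100 exp(−2·883·0.075²).
So c = 2·883·0.075² = 9.9337.

9.934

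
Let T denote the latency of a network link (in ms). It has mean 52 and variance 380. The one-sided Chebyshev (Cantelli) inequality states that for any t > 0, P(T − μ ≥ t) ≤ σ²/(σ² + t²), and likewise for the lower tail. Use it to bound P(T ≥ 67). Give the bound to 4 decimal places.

0.6281

Here σ² = 380 and t = 15, so σ² + t² = 605.
Cantelli's bound: 380/605 = 0.6281.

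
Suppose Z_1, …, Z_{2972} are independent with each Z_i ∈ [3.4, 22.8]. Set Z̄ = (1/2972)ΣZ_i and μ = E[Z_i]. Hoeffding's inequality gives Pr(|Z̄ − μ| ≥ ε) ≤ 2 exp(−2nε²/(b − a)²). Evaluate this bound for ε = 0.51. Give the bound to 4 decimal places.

Exponent: 2nε²/(b − a)² = 2·2972·0.51² / 19.4² = 4.10786.
Bound = 2·exp(−4.10786) = 0.03289.

0.0329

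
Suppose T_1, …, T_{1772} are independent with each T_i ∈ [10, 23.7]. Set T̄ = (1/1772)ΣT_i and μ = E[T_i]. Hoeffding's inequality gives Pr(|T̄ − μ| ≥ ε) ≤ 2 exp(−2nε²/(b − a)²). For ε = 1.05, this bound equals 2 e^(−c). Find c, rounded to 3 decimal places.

c = 2nε²/(b − a)² = 2·1772·1.05² / 13.7² = 20.8176.

20.818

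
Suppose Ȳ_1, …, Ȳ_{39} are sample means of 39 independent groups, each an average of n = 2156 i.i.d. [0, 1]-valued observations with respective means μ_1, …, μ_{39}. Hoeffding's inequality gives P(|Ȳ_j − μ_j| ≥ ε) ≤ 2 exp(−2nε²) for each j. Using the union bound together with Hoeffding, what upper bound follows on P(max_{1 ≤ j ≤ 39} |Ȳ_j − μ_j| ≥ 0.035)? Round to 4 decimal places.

Per-experiment Hoeffding bound: 2·exp(−2·2156·0.035²) = 2·exp(−5.28220) = 0.010162.
Union bound over 39 events: 39·0.010162 = 0.39634.

0.3963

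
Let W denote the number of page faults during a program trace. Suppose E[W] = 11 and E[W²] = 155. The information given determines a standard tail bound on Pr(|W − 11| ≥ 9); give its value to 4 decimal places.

The first two moments determine the variance, so Chebyshev's inequality is the sharpest standard bound available.
Var(W) = E[W²] − (E[W])² = 155 − 121 = 34.
Chebyshev's inequality: Pr(|W − μ| ≥ t) ≤ Var(W)/t² = 34/81 = 0.4198.

0.4198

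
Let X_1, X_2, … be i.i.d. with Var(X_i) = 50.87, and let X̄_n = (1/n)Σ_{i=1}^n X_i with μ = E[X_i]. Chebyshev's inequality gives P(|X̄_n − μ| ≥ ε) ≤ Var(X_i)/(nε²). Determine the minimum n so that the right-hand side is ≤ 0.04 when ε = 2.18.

Require 50.87/(n·2.18²) ≤ 0.04, i.e. n ≥ 50.87/(0.04·2.18²) = 267.602.
The smallest integer n is 268.

268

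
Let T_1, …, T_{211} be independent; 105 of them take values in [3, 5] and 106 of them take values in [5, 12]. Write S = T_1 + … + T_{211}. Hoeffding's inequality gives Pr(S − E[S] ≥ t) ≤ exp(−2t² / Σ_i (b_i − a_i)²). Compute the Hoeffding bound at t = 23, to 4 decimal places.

0.8282

Σ(b_i − a_i)² = 105·2² + 106·7² = 5614.
Exponent = 2·23² / 5614 = 0.18846.
Bound = exp(−0.18846) = 0.82824.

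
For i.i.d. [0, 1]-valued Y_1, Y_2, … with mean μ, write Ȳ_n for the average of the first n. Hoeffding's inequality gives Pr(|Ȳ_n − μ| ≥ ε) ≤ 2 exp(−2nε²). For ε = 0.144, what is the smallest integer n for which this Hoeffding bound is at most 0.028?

103

Require 2·exp(−2nε²) ≤ 0.028, i.e. 2nε² ≥ ln(2/0.028) = 4.268698.
So n ≥ 4.268698 / (2·0.144²) = 102.930.
The smallest integer n is 103.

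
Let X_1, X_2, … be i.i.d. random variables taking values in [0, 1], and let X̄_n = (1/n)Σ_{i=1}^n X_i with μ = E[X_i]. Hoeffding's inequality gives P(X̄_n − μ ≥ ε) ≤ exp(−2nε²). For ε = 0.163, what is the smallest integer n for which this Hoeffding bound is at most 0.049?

57

Require exp(−2nε²) ≤ 0.049, i.e. 2nε² ≥ ln(1/0.049) = 3.015935.
So n ≥ 3.015935 / (2·0.163²) = 56.757.
The smallest integer n is 57.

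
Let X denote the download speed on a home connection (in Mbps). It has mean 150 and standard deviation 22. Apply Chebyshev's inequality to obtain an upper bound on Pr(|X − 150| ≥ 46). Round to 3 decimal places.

0.229

Chebyshev: Pr(|X − μ| ≥ t) ≤ Var(X)/t².
Var(X) = σ² = 22² = 484.
Bound = 484 / 2116 = 0.2287.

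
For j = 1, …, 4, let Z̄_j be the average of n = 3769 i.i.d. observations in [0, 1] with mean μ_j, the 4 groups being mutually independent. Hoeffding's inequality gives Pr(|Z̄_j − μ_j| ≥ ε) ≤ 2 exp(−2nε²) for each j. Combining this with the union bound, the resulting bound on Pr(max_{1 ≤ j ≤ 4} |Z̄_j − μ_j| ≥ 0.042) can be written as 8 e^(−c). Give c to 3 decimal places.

Union bound over the 4 events: Pr(max_{1 ≤ j ≤ 4} |Z̄_j − μ_j| ≥ 0.042) ≤ 4·2·exp(−2nε²) = 8 exp(−2·3769·0.042²).
So c = 2·3769·0.042² = 13.2970.

13.297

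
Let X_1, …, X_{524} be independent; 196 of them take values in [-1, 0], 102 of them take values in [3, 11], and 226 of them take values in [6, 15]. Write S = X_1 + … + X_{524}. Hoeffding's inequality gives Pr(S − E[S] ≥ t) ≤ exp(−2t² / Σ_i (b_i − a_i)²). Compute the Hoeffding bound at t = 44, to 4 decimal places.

0.8567

Σ(b_i − a_i)² = 196·1² + 102·8² + 226·9² = 25030.
Exponent = 2·44² / 25030 = 0.15469.
Bound = exp(−0.15469) = 0.85668.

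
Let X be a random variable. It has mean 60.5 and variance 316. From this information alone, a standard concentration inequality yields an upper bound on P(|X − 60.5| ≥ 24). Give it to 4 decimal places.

Mean and variance are known, so Chebyshev's inequality applies.
Chebyshev: P(|X − μ| ≥ t) ≤ Var(X)/t².
Bound = 316 / 576 = 0.5486.

0.5486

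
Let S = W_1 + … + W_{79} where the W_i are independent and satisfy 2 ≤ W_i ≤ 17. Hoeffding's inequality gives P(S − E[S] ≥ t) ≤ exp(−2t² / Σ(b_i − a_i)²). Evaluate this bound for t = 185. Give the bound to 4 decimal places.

0.0213

Σ(b_i − a_i)² = 79·(15)² = 17775.
Exponent = 2·185²/17775 = 3.8509.
Bound = exp(−3.8509) = 0.02126.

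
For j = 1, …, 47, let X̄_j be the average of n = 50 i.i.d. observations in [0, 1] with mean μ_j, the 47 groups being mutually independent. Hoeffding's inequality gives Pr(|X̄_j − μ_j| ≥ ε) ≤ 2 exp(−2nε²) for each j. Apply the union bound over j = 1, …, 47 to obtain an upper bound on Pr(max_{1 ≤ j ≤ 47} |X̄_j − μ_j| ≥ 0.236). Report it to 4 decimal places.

0.3583

Per-experiment Hoeffding bound: 2·exp(−2·50·0.236²) = 2·exp(−5.56960) = 0.007624.
Union bound over 47 events: 47·0.007624 = 0.35833.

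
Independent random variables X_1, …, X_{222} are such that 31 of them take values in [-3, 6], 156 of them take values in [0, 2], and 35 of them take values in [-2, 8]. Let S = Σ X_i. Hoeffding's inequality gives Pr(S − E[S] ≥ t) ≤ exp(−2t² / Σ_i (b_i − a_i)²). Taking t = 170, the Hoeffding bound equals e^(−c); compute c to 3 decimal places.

8.711

Σ(b_i − a_i)² = 31·9² + 156·2² + 35·10² = 6635.
c = 2t² / 6635 = 2·170² / 6635 = 8.7114.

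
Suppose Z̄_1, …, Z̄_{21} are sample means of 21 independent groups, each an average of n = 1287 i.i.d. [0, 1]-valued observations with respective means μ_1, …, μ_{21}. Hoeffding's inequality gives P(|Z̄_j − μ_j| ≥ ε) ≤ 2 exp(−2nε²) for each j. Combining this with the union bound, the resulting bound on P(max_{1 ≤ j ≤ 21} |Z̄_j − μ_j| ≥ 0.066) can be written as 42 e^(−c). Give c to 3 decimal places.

11.212

Union bound over the 21 events: P(max_{1 ≤ j ≤ 21} |Z̄_j − μ_j| ≥ 0.066) ≤ 21·2·exp(−2nε²) = 42 exp(−2·1287·0.066²).
So c = 2·1287·0.066² = 11.2123.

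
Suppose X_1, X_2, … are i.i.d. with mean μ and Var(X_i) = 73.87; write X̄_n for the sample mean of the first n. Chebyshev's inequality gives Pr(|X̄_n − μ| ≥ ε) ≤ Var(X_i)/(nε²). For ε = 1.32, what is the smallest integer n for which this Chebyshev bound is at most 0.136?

312

Require 73.87/(n·1.32²) ≤ 0.136, i.e. n ≥ 73.87/(0.136·1.32²) = 311.732.
The smallest integer n is 312.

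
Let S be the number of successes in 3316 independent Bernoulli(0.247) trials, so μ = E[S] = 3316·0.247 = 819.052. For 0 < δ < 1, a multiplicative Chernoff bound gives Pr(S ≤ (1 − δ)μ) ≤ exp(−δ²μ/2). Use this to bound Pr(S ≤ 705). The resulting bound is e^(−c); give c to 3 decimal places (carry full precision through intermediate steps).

Write 705 = (1 − δ)μ, so δ = 1 − 705/819.052 = 0.1392488…
Then the exponent is δ²μ/2 = (μ − 705)²/(2μ) = 7.940802.

7.941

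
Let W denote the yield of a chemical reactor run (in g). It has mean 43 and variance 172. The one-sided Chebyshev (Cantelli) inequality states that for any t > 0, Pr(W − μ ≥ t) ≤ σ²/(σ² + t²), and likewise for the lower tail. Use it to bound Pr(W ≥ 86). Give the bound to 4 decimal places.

Here σ² = 172 and t = 43, so σ² + t² = 2021.
Cantelli's bound: 172/2021 = 0.0851.

0.0851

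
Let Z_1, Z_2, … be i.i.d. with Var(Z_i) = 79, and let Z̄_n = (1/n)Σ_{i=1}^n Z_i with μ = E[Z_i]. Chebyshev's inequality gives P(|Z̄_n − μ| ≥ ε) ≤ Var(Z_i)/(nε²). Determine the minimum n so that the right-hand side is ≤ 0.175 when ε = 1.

452

Require 79/(n·1²) ≤ 0.175, i.e. n ≥ 79/(0.175·1²) = 451.429.
The smallest integer n is 452.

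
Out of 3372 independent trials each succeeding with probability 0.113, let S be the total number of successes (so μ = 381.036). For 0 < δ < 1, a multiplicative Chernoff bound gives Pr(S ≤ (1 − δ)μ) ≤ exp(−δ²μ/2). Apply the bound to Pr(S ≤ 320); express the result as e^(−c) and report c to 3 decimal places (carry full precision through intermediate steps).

4.889

Write 320 = (1 − δ)μ, so δ = 1 − 320/381.036 = 0.1601843…
Then the exponent is δ²μ/2 = (μ − 320)²/(2μ) = 4.888506.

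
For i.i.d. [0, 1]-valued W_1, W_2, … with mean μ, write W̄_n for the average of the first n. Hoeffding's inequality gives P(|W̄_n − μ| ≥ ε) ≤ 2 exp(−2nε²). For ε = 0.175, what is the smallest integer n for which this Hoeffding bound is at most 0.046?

Require 2·exp(−2nε²) ≤ 0.046, i.e. 2nε² ≥ ln(2/0.046) = 3.772261.
So n ≥ 3.772261 / (2·0.175²) = 61.588.
The smallest integer n is 62.

62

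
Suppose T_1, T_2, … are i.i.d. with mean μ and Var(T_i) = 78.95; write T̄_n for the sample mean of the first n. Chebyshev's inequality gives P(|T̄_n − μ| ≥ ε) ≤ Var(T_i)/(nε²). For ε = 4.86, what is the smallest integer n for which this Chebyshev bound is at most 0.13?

26

Require 78.95/(n·4.86²) ≤ 0.13, i.e. n ≥ 78.95/(0.13·4.86²) = 25.712.
The smallest integer n is 26.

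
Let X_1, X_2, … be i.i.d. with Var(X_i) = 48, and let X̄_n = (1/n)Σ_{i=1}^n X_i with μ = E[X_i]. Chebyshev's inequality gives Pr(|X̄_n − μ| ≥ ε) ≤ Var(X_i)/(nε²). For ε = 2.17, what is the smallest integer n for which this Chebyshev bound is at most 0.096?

Require 48/(n·2.17²) ≤ 0.096, i.e. n ≥ 48/(0.096·2.17²) = 106.182.
The smallest integer n is 107.

107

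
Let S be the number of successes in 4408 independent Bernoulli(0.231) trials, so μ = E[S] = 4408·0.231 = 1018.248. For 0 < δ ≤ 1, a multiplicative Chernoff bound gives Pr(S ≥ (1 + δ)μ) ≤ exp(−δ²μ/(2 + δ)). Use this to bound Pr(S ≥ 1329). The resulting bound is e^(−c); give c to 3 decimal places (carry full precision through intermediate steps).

41.140

Write 1329 = (1 + δ)μ, so δ = 1329/1018.248 − 1 = 0.305183…
Then the exponent is δ²μ/(2 + δ) = (1329 − μ)² / (μ·(2 + δ)) = 41.140436.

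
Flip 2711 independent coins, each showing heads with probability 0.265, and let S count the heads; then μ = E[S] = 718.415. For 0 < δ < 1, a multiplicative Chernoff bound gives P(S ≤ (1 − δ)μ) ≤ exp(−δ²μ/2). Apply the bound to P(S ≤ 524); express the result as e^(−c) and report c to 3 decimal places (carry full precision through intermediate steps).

Write 524 = (1 − δ)μ, so δ = 1 − 524/718.415 = 0.2706166…
Then the exponent is δ²μ/2 = (μ − 524)²/(2μ) = 26.305960.

26.306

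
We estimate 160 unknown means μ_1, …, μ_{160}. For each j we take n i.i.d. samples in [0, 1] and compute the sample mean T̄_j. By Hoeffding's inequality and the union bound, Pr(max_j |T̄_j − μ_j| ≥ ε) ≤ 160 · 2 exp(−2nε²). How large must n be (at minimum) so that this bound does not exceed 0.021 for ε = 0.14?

Need 2·160·exp(−2nε²) ≤ 0.021, i.e. exp(−2nε²) ≤ 0.021/320.
So 2nε² ≥ ln(320/0.021) = 9.631554.
Hence n ≥ 9.631554/(2·0.14²) = 245.703.
The smallest integer n is 246.

246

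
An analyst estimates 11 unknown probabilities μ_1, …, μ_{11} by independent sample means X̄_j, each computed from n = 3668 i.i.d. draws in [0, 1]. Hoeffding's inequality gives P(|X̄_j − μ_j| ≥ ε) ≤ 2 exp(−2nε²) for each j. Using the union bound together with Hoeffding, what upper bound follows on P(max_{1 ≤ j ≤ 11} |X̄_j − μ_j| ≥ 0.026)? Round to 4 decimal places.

Per-experiment Hoeffding bound: 2·exp(−2·3668·0.026²) = 2·exp(−4.95914) = 0.014038.
Union bound over 11 events: 11·0.014038 = 0.15442.

0.1544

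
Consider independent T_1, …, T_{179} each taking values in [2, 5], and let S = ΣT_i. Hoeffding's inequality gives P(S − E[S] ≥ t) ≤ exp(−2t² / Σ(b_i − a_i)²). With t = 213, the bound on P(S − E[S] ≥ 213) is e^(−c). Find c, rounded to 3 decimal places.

56.324

Σ(b_i − a_i)² = 179·(3)² = 1611.
c = 2t²/1611 = 2·213²/1611 = 56.3240.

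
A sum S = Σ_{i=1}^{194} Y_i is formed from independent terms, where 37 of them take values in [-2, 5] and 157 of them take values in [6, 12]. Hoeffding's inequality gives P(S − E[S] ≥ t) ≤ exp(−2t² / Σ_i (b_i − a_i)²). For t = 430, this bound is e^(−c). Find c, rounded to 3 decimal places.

Σ(b_i − a_i)² = 37·7² + 157·6² = 7465.
c = 2t² / 7465 = 2·430² / 7465 = 49.5378.

49.538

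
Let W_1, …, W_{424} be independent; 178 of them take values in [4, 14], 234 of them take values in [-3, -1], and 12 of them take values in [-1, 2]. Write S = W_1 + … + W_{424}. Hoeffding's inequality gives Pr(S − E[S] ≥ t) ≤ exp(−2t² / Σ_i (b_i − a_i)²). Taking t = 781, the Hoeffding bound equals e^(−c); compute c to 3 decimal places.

Σ(b_i − a_i)² = 178·10² + 234·2² + 12·3² = 18844.
c = 2t² / 18844 = 2·781² / 18844 = 64.7380.

64.738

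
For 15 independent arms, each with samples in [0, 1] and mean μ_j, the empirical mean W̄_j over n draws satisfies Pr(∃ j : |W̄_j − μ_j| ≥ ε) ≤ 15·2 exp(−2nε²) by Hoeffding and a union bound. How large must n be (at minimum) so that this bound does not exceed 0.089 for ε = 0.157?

119

Need 2·15·exp(−2nε²) ≤ 0.089, i.e. exp(−2nε²) ≤ 0.089/30.
So 2nε² ≥ ln(30/0.089) = 5.820316.
Hence n ≥ 5.820316/(2·0.157²) = 118.064.
The smallest integer n is 119.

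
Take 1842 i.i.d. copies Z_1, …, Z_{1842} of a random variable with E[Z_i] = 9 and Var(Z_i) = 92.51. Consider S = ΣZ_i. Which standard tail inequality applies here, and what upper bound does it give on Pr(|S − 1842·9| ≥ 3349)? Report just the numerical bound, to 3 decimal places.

With mean and variance of each term known, Chebyshev's inequality bounds the deviation of the sum (or sample mean).
Var(S) = n·Var(Z_i) = 1842·92.51 = 170403.42.
Chebyshev: Pr(|S − 1842·9| ≥ 3349) ≤ Var(S)/3349² = 170403.42/11215801 = 0.0152.

0.015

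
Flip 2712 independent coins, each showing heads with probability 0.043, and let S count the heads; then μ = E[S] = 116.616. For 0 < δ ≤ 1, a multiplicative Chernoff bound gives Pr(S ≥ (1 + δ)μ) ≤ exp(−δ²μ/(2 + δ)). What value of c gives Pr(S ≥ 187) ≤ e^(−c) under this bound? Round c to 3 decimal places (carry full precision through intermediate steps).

Write 187 = (1 + δ)μ, so δ = 187/116.616 − 1 = 0.6035535…
Then the exponent is δ²μ/(2 + δ) = (187 − μ)² / (μ·(2 + δ)) = 16.316358.

16.316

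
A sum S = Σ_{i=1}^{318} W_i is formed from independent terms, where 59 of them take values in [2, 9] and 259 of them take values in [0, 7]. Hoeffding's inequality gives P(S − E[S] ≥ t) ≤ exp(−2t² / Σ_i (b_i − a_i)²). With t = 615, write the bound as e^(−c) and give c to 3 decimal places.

48.546

Σ(b_i − a_i)² = 59·7² + 259·7² = 15582.
c = 2t² / 15582 = 2·615² / 15582 = 48.5464.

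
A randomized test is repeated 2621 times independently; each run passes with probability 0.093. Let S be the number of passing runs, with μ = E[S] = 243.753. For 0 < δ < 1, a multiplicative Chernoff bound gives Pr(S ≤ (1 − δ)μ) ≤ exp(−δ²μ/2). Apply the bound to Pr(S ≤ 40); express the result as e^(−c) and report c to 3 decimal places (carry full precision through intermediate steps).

Write 40 = (1 − δ)μ, so δ = 1 − 40/243.753 = 0.8358995…
Then the exponent is δ²μ/2 = (μ − 40)²/(2μ) = 85.158511.

85.159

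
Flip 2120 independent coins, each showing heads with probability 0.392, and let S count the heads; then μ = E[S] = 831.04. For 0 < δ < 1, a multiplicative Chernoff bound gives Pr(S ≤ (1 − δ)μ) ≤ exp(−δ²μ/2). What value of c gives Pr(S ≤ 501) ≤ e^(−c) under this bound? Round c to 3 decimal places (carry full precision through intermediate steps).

65.536

Write 501 = (1 − δ)μ, so δ = 1 − 501/831.04 = 0.3971409…
Then the exponent is δ²μ/2 = (μ − 501)²/(2μ) = 65.536197.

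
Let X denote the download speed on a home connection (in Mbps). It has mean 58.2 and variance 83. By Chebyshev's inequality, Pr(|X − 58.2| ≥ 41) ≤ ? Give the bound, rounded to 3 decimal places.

0.049

Chebyshev: Pr(|X − μ| ≥ t) ≤ Var(X)/t².
Bound = 83 / 1681 = 0.0494.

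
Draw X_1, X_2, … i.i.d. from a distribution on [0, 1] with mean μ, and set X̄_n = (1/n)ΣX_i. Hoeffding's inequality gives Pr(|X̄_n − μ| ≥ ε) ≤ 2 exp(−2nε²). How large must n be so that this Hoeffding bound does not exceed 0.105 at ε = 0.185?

44

Require 2·exp(−2nε²) ≤ 0.105, i.e. 2nε² ≥ ln(2/0.105) = 2.946942.
So n ≥ 2.946942 / (2·0.185²) = 43.052.
The smallest integer n is 44.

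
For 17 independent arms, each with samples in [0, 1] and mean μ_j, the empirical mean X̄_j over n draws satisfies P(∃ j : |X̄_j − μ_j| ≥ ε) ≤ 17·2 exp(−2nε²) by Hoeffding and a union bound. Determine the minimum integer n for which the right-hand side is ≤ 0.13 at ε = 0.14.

143

Need 2·17·exp(−2nε²) ≤ 0.13, i.e. exp(−2nε²) ≤ 0.13/34.
So 2nε² ≥ ln(34/0.13) = 5.566581.
Hence n ≥ 5.566581/(2·0.14²) = 142.005.
The smallest integer n is 143.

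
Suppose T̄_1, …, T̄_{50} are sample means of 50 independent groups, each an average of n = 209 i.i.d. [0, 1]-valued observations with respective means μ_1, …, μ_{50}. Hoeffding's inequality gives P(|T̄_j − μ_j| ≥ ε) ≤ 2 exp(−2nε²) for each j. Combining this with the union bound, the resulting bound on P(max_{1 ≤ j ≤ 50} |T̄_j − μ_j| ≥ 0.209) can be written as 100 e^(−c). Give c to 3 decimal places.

Union bound over the 50 events: P(max_{1 ≤ j ≤ 50} |T̄_j − μ_j| ≥ 0.209) ≤ 50·2·exp(−2nε²) = 100 exp(−2·209·0.209²).
So c = 2·209·0.209² = 18.2587.

18.259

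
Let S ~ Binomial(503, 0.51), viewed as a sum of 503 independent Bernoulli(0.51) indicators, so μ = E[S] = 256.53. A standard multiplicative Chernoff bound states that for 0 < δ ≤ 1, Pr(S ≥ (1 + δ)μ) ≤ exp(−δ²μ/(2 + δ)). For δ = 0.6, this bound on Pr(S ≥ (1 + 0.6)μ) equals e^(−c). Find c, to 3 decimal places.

c = δ²μ/(2 + δ) = 0.6²·256.53/(2 + 0.6) = 35.5195.

35.520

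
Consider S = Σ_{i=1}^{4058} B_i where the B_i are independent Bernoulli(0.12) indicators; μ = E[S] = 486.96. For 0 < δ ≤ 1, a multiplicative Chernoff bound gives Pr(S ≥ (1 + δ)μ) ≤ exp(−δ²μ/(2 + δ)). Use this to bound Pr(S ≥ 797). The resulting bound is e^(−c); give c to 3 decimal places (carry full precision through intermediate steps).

Write 797 = (1 + δ)μ, so δ = 797/486.96 − 1 = 0.6366847…
Then the exponent is δ²μ/(2 + δ) = (797 − μ)² / (μ·(2 + δ)) = 74.865885.

74.866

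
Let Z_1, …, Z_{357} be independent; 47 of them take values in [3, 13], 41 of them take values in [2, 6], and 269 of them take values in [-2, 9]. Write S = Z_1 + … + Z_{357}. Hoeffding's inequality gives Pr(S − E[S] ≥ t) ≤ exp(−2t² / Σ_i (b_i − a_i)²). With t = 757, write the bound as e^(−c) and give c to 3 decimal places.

30.236

Σ(b_i − a_i)² = 47·10² + 41·4² + 269·11² = 37905.
c = 2t² / 37905 = 2·757² / 37905 = 30.2361.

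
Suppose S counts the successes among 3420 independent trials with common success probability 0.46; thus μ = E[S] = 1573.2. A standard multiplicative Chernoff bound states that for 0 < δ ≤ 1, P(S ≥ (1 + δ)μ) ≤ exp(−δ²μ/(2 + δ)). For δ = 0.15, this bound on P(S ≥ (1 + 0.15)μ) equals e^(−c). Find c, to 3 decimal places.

c = δ²μ/(2 + δ) = 0.15²·1573.2/(2 + 0.15) = 16.4637.

16.464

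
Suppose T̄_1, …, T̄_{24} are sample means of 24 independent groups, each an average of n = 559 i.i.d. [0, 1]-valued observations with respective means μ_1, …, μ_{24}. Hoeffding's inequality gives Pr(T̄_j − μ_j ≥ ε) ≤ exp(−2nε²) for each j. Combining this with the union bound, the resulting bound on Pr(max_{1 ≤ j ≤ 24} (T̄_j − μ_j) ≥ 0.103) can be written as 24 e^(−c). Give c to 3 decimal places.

Union bound over the 24 events: Pr(max_{1 ≤ j ≤ 24} (T̄_j − μ_j) ≥ 0.103) ≤ 24·exp(−2nε²) = 24 exp(−2·559·0.103²).
So c = 2·559·0.103² = 11.8609.

11.861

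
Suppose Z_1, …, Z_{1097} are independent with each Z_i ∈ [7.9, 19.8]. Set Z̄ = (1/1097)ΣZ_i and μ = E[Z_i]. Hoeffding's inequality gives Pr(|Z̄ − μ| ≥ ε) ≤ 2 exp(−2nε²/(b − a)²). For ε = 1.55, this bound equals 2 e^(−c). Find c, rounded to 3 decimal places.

c = 2nε²/(b − a)² = 2·1097·1.55² / 11.9² = 37.2225.

37.223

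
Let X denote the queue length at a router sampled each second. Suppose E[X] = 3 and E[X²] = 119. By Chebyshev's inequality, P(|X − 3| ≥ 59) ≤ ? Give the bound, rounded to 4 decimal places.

0.0316

Var(X) = E[X²] − (E[X])² = 119 − 9 = 110.
Chebyshev's inequality: P(|X − μ| ≥ t) ≤ Var(X)/t² = 110/3481 = 0.0316.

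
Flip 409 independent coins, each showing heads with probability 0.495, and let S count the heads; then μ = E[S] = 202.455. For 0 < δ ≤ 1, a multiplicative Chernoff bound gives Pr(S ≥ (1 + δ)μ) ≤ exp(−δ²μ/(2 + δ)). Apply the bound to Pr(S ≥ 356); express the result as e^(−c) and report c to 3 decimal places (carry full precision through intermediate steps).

42.217

Write 356 = (1 + δ)μ, so δ = 356/202.455 − 1 = 0.7584155…
Then the exponent is δ²μ/(2 + δ) = (356 − μ)² / (μ·(2 + δ)) = 42.216592.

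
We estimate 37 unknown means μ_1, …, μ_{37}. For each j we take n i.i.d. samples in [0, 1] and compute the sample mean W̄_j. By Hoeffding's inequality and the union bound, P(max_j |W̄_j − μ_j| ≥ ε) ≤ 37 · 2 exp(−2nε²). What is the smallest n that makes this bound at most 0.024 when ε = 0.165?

Need 2·37·exp(−2nε²) ≤ 0.024, i.e. exp(−2nε²) ≤ 0.024/74.
So 2nε² ≥ ln(74/0.024) = 8.033767.
Hence n ≥ 8.033767/(2·0.165²) = 147.544.
The smallest integer n is 148.

148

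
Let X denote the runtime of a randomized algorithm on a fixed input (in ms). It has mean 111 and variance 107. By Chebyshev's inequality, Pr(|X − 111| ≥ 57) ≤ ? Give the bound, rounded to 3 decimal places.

0.033

Chebyshev: Pr(|X − μ| ≥ t) ≤ Var(X)/t².
Bound = 107 / 3249 = 0.0329.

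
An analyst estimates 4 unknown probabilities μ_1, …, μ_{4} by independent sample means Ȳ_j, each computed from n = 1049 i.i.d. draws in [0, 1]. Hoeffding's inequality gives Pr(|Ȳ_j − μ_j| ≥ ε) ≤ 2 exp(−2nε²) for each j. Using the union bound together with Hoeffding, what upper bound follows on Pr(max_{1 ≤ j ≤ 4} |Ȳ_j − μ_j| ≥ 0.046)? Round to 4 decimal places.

0.0944

Per-experiment Hoeffding bound: 2·exp(−2·1049·0.046²) = 2·exp(−4.43937) = 0.023607.
Union bound over 4 events: 4·0.023607 = 0.09443.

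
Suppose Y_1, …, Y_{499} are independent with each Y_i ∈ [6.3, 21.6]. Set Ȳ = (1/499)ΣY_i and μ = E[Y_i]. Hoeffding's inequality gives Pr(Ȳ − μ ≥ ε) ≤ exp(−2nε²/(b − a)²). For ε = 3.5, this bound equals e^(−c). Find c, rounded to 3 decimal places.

c = 2nε²/(b − a)² = 2·499·3.5² / 15.3² = 52.2256.

52.226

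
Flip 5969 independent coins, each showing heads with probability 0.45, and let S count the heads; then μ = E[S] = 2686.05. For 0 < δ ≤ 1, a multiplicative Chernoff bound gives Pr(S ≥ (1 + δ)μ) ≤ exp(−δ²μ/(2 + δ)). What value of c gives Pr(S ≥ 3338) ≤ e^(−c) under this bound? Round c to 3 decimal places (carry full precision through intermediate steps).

Write 3338 = (1 + δ)μ, so δ = 3338/2686.05 − 1 = 0.242717…
Then the exponent is δ²μ/(2 + δ) = (3338 − μ)² / (μ·(2 + δ)) = 70.556985.

70.557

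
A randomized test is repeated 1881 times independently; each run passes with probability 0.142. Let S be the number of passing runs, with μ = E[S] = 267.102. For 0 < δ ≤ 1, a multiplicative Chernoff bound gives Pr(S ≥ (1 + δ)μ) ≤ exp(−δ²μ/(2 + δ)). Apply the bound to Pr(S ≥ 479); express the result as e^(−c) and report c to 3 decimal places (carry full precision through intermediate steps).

60.180

Write 479 = (1 + δ)μ, so δ = 479/267.102 − 1 = 0.7933224…
Then the exponent is δ²μ/(2 + δ) = (479 − μ)² / (μ·(2 + δ)) = 60.180461.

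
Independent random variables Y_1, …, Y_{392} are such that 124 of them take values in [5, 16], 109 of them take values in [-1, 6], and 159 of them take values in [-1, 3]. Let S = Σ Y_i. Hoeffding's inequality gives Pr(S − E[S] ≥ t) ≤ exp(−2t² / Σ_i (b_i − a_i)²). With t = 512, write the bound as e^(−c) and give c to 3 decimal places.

22.906

Σ(b_i − a_i)² = 124·11² + 109·7² + 159·4² = 22889.
c = 2t² / 22889 = 2·512² / 22889 = 22.9057.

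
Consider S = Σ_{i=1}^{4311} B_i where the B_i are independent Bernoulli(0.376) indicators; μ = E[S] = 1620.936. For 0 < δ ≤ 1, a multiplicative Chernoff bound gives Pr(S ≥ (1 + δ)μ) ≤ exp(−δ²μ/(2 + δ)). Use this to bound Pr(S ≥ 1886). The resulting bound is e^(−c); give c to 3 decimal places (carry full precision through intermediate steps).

20.034

Write 1886 = (1 + δ)μ, so δ = 1886/1620.936 − 1 = 0.1635253…
Then the exponent is δ²μ/(2 + δ) = (1886 − μ)² / (μ·(2 + δ)) = 20.034276.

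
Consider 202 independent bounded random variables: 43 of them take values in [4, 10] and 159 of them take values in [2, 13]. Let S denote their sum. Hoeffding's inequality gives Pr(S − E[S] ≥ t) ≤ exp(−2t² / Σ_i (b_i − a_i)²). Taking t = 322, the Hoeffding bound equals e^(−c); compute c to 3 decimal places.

9.976

Σ(b_i − a_i)² = 43·6² + 159·11² = 20787.
c = 2t² / 20787 = 2·322² / 20787 = 9.9759.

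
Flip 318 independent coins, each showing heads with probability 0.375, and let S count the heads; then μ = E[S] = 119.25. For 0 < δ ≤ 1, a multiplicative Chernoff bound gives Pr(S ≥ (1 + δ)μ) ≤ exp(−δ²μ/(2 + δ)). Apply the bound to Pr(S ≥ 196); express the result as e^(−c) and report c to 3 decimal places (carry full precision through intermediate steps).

18.685

Write 196 = (1 + δ)μ, so δ = 196/119.25 − 1 = 0.6436059…
Then the exponent is δ²μ/(2 + δ) = (196 − μ)² / (μ·(2 + δ)) = 18.685369.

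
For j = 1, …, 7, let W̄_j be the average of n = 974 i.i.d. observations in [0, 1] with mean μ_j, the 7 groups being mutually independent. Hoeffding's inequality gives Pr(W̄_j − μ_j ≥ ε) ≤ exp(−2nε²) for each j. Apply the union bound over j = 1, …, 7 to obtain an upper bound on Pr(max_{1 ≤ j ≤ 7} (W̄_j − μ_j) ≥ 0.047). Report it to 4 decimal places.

0.0947

Per-experiment Hoeffding bound: exp(−2·974·0.047²) = exp(−4.30313) = 0.013526.
Union bound over 7 events: 7·0.013526 = 0.09468.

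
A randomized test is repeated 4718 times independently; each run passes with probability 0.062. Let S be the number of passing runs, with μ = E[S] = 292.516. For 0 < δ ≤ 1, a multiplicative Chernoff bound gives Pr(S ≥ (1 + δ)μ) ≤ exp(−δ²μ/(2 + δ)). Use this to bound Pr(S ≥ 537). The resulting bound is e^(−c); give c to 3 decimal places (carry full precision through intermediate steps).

Write 537 = (1 + δ)μ, so δ = 537/292.516 − 1 = 0.835797…
Then the exponent is δ²μ/(2 + δ) = (537 − μ)² / (μ·(2 + δ)) = 72.056990.

72.057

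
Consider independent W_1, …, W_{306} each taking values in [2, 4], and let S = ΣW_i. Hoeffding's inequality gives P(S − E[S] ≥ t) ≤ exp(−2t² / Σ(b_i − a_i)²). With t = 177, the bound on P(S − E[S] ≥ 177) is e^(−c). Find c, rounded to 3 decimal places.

51.191

Σ(b_i − a_i)² = 306·(2)² = 1224.
c = 2t²/1224 = 2·177²/1224 = 51.1912.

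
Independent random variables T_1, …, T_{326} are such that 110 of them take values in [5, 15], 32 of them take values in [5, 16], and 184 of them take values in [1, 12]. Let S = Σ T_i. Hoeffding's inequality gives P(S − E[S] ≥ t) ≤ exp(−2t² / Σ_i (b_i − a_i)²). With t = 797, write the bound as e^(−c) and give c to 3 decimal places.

Σ(b_i − a_i)² = 110·10² + 32·11² + 184·11² = 37136.
c = 2t² / 37136 = 2·797² / 37136 = 34.2099.

34.210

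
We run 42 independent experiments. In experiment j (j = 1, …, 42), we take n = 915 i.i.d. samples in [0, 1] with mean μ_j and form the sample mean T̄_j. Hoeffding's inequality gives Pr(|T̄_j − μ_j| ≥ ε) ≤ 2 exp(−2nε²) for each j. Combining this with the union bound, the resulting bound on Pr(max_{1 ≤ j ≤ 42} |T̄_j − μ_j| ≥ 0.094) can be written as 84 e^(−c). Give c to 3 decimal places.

16.170

Union bound over the 42 events: Pr(max_{1 ≤ j ≤ 42} |T̄_j − μ_j| ≥ 0.094) ≤ 42·2·exp(−2nε²) = 84 exp(−2·915·0.094²).
So c = 2·915·0.094² = 16.1699.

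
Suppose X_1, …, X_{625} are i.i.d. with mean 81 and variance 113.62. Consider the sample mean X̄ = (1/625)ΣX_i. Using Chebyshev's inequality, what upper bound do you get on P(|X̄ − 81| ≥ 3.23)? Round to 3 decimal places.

0.017

Var(X̄) = Var(X_i)/n = 113.62/625 = 0.18179.
Chebyshev: P(|X̄ − 81| ≥ 3.23) ≤ Var(X̄)/(3.23)² = 113.62/(625·3.23²) = 0.0174.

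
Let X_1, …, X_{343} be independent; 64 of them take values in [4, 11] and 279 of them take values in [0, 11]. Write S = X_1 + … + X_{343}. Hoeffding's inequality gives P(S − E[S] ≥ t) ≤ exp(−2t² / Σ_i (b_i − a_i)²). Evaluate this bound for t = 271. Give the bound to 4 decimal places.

0.0187

Σ(b_i − a_i)² = 64·7² + 279·11² = 36895.
Exponent = 2·271² / 36895 = 3.98108.
Bound = exp(−3.98108) = 0.01867.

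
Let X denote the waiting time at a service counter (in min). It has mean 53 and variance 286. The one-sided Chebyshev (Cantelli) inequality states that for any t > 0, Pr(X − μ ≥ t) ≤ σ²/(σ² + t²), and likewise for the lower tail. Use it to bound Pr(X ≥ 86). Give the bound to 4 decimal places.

Here σ² = 286 and t = 33, so σ² + t² = 1375.
Cantelli's bound: 286/1375 = 0.2080.

0.2080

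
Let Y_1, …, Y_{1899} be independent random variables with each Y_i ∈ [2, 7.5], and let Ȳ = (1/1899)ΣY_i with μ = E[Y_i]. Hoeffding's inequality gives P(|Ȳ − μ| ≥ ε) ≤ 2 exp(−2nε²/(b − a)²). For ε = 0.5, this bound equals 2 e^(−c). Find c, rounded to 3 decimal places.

c = 2nε²/(b − a)² = 2·1899·0.5² / 5.5² = 31.3884.

31.388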